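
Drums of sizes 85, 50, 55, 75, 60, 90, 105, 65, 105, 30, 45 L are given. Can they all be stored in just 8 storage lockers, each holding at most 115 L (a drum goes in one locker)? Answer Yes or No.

A valid assignment using 8 storage lockers:
  locker 1: 105 = 105
  locker 2: 105 = 105
  locker 3: 90 = 90
  locker 4: 85 + 30 = 115
  locker 5: 75 = 75
  locker 6: 65 + 50 = 115
  locker 7: 60 + 55 = 115
  locker 8: 45 = 45
Every load is within 115 L, so 8 storage lockers suffice.

Yes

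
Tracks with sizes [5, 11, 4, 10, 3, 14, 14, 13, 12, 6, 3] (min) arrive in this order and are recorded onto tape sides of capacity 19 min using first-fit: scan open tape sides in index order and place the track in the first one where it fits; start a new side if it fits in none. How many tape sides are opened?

  5 → side 1 (new)  [load 5/19]
  11 → side 1  [load 16/19]
  4 → side 2 (new)  [load 4/19]
  10 → side 2  [load 14/19]
  3 → side 1  [load 19/19]
  14 → side 3 (new)  [load 14/19]
  14 → side 4 (new)  [load 14/19]
  13 → side 5 (new)  [load 13/19]
  12 → side 6 (new)  [load 12/19]
  6 → side 5  [load 19/19]
  3 → side 2  [load 17/19]
6 tape sides opened.

6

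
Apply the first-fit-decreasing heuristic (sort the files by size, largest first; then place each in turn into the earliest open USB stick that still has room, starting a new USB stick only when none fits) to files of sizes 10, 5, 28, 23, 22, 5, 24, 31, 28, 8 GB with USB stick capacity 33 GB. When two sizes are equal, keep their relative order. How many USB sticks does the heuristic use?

6

Sorted descending: 31, 28, 28, 24, 23, 22, 10, 8, 5, 5.
  31 → USB stick 1 (new)  [load 31/33]
  28 → USB stick 2 (new)  [load 28/33]
  28 → USB stick 3 (new)  [load 28/33]
  24 → USB stick 4 (new)  [load 24/33]
  23 → USB stick 5 (new)  [load 23/33]
  22 → USB stick 6 (new)  [load 22/33]
  10 → USB stick 5  [load 33/33]
  8 → USB stick 4  [load 32/33]
  5 → USB stick 2  [load 33/33]
  5 → USB stick 3  [load 33/33]
6 USB sticks opened.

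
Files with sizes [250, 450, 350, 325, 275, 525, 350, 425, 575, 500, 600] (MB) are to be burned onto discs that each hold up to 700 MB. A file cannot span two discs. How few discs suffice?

Total = 600 + 575 + 525 + 500 + 450 + 425 + 350 + 350 + 325 + 275 + 250 = 4625 MB.
Lower bound: ⌈4625/700⌉ = 7 discs.
A packing using 8 discs:
  disc 1: 600 = 600
  disc 2: 575 = 575
  disc 3: 525 = 525
  disc 4: 500 = 500
  disc 5: 450 + 250 = 700
  disc 6: 425 + 275 = 700
  disc 7: 350 + 350 = 700
  disc 8: 325 = 325
No arrangement into 7 discs stays within capacity, so 8 is optimal.

8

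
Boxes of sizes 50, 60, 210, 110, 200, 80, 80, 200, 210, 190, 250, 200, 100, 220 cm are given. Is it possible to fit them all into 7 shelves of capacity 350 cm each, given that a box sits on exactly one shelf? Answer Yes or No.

Total = 2160 cm; ⌈2160/350⌉ = 7.
8 boxes each exceed half the capacity and cannot share a shelf, forcing at least 8 shelves.
At least 8 shelves are required, but only 7 are allowed.

No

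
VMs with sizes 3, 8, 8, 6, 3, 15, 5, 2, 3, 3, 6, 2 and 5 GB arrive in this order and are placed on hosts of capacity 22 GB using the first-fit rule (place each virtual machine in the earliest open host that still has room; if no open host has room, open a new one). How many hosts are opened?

4

  3 → host 1 (new)  [load 3/22]
  8 → host 1  [load 11/22]
  8 → host 1  [load 19/22]
  6 → host 2 (new)  [load 6/22]
  3 → host 1  [load 22/22]
  15 → host 2  [load 21/22]
  5 → host 3 (new)  [load 5/22]
  2 → host 3  [load 7/22]
  3 → host 3  [load 10/22]
  3 → host 3  [load 13/22]
  6 → host 3  [load 19/22]
  2 → host 3  [load 21/22]
  5 → host 4 (new)  [load 5/22]
4 hosts opened.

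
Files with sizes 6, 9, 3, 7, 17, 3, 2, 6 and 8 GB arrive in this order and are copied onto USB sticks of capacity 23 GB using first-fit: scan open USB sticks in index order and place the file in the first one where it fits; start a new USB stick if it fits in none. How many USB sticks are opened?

  6 → USB stick 1 (new)  [load 6/23]
  9 → USB stick 1  [load 15/23]
  3 → USB stick 1  [load 18/23]
  7 → USB stick 2 (new)  [load 7/23]
  17 → USB stick 3 (new)  [load 17/23]
  3 → USB stick 1  [load 21/23]
  2 → USB stick 1  [load 23/23]
  6 → USB stick 2  [load 13/23]
  8 → USB stick 2  [load 21/23]
3 USB sticks opened.

3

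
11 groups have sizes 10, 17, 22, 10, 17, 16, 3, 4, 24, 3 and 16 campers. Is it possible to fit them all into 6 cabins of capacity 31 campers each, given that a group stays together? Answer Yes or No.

A valid assignment using 6 cabins:
  cabin 1: 24 + 4 + 3 = 31
  cabin 2: 22 + 3 = 25
  cabin 3: 17 + 10 = 27
  cabin 4: 17 + 10 = 27
  cabin 5: 16 = 16
  cabin 6: 16 = 16
Every load is within 31 campers, so 6 cabins suffice.

Yes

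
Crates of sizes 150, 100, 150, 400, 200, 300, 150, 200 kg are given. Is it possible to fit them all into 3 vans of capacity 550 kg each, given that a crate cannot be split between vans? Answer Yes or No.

A valid assignment using 3 vans:
  van 1: 400 + 150 = 550
  van 2: 300 + 150 + 100 = 550
  van 3: 200 + 200 + 150 = 550
Every load is within 550 kg, so 3 vans suffice.

Yes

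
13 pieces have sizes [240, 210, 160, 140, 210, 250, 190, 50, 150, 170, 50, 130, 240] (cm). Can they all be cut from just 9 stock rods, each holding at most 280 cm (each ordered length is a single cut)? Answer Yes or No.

Total = 2190 cm; ⌈2190/280⌉ = 8.
9 pieces each exceed half the capacity and cannot share a stock rod, forcing at least 9 stock rods.
The bound of 9 does not rule out 9, but exhaustive search shows no assignment into 9 stock rods of capacity 280 cm exists — the minimum is 10.

No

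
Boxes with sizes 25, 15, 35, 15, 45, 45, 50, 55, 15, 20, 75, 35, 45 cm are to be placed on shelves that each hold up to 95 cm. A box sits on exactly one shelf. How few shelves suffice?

Total = 75 + 55 + 50 + 45 + 45 + 45 + 35 + 35 + 25 + 20 + 15 + 15 + 15 = 475 cm.
Lower bound: ⌈475/95⌉ = 5 shelves.
A packing using 5 shelves:
  shelf 1: 75 + 20 = 95
  shelf 2: 55 + 25 + 15 = 95
  shelf 3: 50 + 45 = 95
  shelf 4: 45 + 35 + 15 = 95
  shelf 5: 45 + 35 + 15 = 95
This matches the lower bound, so 5 is optimal.

5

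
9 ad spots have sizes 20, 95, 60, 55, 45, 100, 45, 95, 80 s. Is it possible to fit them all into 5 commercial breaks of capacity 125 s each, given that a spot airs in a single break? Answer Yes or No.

No

Total = 595 s; ⌈595/125⌉ = 5.
The bound of 5 does not rule out 5, but exhaustive search shows no assignment into 5 commercial breaks of capacity 125 s exists — the minimum is 6.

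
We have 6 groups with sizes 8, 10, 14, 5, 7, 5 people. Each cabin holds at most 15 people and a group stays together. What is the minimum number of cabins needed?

Total = 14 + 10 + 8 + 7 + 5 + 5 = 49 people.
Lower bound: ⌈49/15⌉ = 4 cabins.
A packing using 4 cabins:
  cabin 1: 14 = 14
  cabin 2: 10 + 5 = 15
  cabin 3: 8 + 7 = 15
  cabin 4: 5 = 5
This matches the lower bound, so 4 is optimal.

4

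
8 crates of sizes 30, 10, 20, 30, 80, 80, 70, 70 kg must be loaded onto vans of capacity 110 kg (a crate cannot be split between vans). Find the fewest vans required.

Total = 80 + 80 + 70 + 70 + 30 + 30 + 20 + 10 = 390 kg.
Lower bound: ⌈390/110⌉ = 4 vans.
A packing using 4 vans:
  van 1: 80 + 30 = 110
  van 2: 80 + 30 = 110
  van 3: 70 + 20 + 10 = 100
  van 4: 70 = 70
This matches the lower bound, so 4 is optimal.

4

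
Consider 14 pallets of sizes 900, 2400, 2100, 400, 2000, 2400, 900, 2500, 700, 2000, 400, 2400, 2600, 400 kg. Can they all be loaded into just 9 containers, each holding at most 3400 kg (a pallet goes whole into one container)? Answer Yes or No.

Yes

A valid assignment using 8 containers:
  container 1: 2600 + 700 = 3300
  container 2: 2500 + 900 = 3400
  container 3: 2400 + 900 = 3300
  container 4: 2400 + 400 + 400 = 3200
  container 5: 2400 + 400 = 2800
  container 6: 2100 = 2100
  container 7: 2000 = 2000
  container 8: 2000 = 2000
That uses only 8 ≤ 9, so 9 containers are enough.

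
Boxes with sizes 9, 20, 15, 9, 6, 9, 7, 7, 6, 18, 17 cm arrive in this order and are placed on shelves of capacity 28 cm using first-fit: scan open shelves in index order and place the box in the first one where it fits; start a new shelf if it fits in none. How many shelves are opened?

6

  9 → shelf 1 (new)  [load 9/28]
  20 → shelf 2 (new)  [load 20/28]
  15 → shelf 1  [load 24/28]
  9 → shelf 3 (new)  [load 9/28]
  6 → shelf 2  [load 26/28]
  9 → shelf 3  [load 18/28]
  7 → shelf 3  [load 25/28]
  7 → shelf 4 (new)  [load 7/28]
  6 → shelf 4  [load 13/28]
  18 → shelf 5 (new)  [load 18/28]
  17 → shelf 6 (new)  [load 17/28]
6 shelves opened.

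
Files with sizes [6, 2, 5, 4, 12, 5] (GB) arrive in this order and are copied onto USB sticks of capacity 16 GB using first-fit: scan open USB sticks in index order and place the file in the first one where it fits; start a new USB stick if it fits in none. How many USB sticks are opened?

  6 → USB stick 1 (new)  [load 6/16]
  2 → USB stick 1  [load 8/16]
  5 → USB stick 1  [load 13/16]
  4 → USB stick 2 (new)  [load 4/16]
  12 → USB stick 2  [load 16/16]
  5 → USB stick 3 (new)  [load 5/16]
3 USB sticks opened.

3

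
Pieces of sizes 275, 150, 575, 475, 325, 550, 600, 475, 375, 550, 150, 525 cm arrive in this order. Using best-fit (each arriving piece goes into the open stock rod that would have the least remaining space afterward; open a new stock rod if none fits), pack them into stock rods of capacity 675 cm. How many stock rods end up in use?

  275 → stock rod 1 (new)  [load 275/675]
  150 → stock rod 1  [load 425/675]
  575 → stock rod 2 (new)  [load 575/675]
  475 → stock rod 3 (new)  [load 475/675]
  325 → stock rod 4 (new)  [load 325/675]
  550 → stock rod 5 (new)  [load 550/675]
  600 → stock rod 6 (new)  [load 600/675]
  475 → stock rod 7 (new)  [load 475/675]
  375 → stock rod 8 (new)  [load 375/675]
  550 → stock rod 9 (new)  [load 550/675]
  150 → stock rod 3  [load 625/675]
  525 → stock rod 10 (new)  [load 525/675]
10 stock rods opened.

10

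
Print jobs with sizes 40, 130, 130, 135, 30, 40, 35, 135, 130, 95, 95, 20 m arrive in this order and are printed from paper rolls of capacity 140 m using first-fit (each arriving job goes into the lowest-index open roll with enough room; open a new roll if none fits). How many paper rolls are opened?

  40 → roll 1 (new)  [load 40/140]
  130 → roll 2 (new)  [load 130/140]
  130 → roll 3 (new)  [load 130/140]
  135 → roll 4 (new)  [load 135/140]
  30 → roll 1  [load 70/140]
  40 → roll 1  [load 110/140]
  35 → roll 5 (new)  [load 35/140]
  135 → roll 6 (new)  [load 135/140]
  130 → roll 7 (new)  [load 130/140]
  95 → roll 5  [load 130/140]
  95 → roll 8 (new)  [load 95/140]
  20 → roll 1  [load 130/140]
8 paper rolls opened.

8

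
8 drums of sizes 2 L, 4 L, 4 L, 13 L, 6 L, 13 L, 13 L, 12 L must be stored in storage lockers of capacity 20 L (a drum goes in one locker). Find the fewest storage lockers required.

4

Total = 13 + 13 + 13 + 12 + 6 + 4 + 4 + 2 = 67 L.
Lower bound: ⌈67/20⌉ = 4 storage lockers.
A packing using 4 storage lockers:
  locker 1: 13 + 6 = 19
  locker 2: 13 + 4 + 2 = 19
  locker 3: 13 + 4 = 17
  locker 4: 12 = 12
This matches the lower bound, so 4 is optimal.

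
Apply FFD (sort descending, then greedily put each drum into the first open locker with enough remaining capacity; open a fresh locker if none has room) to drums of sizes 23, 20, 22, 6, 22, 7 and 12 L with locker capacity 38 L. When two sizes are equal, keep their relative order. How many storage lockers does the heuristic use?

Sorted descending: 23, 22, 22, 20, 12, 7, 6.
  23 → locker 1 (new)  [load 23/38]
  22 → locker 2 (new)  [load 22/38]
  22 → locker 3 (new)  [load 22/38]
  20 → locker 4 (new)  [load 20/38]
  12 → locker 1  [load 35/38]
  7 → locker 2  [load 29/38]
  6 → locker 2  [load 35/38]
4 storage lockers opened.

4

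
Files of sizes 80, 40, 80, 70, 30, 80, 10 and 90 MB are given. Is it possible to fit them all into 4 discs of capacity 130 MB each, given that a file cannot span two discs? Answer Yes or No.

No

Total = 480 MB; ⌈480/130⌉ = 4.
5 files each exceed half the capacity and cannot share a disc, forcing at least 5 discs.
At least 5 discs are required, but only 4 are allowed.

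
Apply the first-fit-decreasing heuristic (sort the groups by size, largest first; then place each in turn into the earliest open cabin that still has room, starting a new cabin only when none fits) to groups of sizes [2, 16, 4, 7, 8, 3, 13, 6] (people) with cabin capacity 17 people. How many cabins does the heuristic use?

Sorted descending: 16, 13, 8, 7, 6, 4, 3, 2.
  16 → cabin 1 (new)  [load 16/17]
  13 → cabin 2 (new)  [load 13/17]
  8 → cabin 3 (new)  [load 8/17]
  7 → cabin 3  [load 15/17]
  6 → cabin 4 (new)  [load 6/17]
  4 → cabin 2  [load 17/17]
  3 → cabin 4  [load 9/17]
  2 → cabin 3  [load 17/17]
4 cabins opened.

4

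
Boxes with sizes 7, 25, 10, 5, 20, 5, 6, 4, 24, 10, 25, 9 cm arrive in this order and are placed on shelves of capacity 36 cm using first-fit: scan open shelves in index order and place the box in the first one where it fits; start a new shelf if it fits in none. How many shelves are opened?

  7 → shelf 1 (new)  [load 7/36]
  25 → shelf 1  [load 32/36]
  10 → shelf 2 (new)  [load 10/36]
  5 → shelf 2  [load 15/36]
  20 → shelf 2  [load 35/36]
  5 → shelf 3 (new)  [load 5/36]
  6 → shelf 3  [load 11/36]
  4 → shelf 1  [load 36/36]
  24 → shelf 3  [load 35/36]
  10 → shelf 4 (new)  [load 10/36]
  25 → shelf 4  [load 35/36]
  9 → shelf 5 (new)  [load 9/36]
5 shelves opened.

5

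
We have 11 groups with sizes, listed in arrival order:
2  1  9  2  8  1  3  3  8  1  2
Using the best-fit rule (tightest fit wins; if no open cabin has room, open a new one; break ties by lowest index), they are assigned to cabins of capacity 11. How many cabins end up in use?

4

  2 → cabin 1 (new)  [load 2/11]
  1 → cabin 1  [load 3/11]
  9 → cabin 2 (new)  [load 9/11]
  2 → cabin 2  [load 11/11]
  8 → cabin 1  [load 11/11]
  1 → cabin 3 (new)  [load 1/11]
  3 → cabin 3  [load 4/11]
  3 → cabin 3  [load 7/11]
  8 → cabin 4 (new)  [load 8/11]
  1 → cabin 4  [load 9/11]
  2 → cabin 4  [load 11/11]
4 cabins opened.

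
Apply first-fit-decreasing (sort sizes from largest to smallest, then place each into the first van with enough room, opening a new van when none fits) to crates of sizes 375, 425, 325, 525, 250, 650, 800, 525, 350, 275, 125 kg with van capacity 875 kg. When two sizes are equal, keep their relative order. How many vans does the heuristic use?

6

Sorted descending: 800, 650, 525, 525, 425, 375, 350, 325, 275, 250, 125.
  800 → van 1 (new)  [load 800/875]
  650 → van 2 (new)  [load 650/875]
  525 → van 3 (new)  [load 525/875]
  525 → van 4 (new)  [load 525/875]
  425 → van 5 (new)  [load 425/875]
  375 → van 5  [load 800/875]
  350 → van 3  [load 875/875]
  325 → van 4  [load 850/875]
  275 → van 6 (new)  [load 275/875]
  250 → van 6  [load 525/875]
  125 → van 2  [load 775/875]
6 vans opened.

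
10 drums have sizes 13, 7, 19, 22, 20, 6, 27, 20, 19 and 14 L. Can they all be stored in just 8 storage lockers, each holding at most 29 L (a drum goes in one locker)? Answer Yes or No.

Yes

A valid assignment using 7 storage lockers:
  locker 1: 27 = 27
  locker 2: 22 + 7 = 29
  locker 3: 20 + 6 = 26
  locker 4: 20 = 20
  locker 5: 19 = 19
  locker 6: 19 = 19
  locker 7: 14 + 13 = 27
That uses only 7 ≤ 8, so 8 storage lockers are enough.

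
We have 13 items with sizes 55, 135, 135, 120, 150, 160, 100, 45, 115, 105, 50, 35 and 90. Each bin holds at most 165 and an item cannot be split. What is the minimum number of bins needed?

Total = 160 + 150 + 135 + 135 + 120 + 115 + 105 + 100 + 90 + 55 + 50 + 45 + 35 = 1295.
Lower bound: ⌈1295/165⌉ = 8 bins.
Also, 9 items each exceed 165/2, and no two of those can share a bin, so at least 9 bins are needed.
A packing using 9 bins:
  bin 1: 160 = 160
  bin 2: 150 = 150
  bin 3: 135 = 135
  bin 4: 135 = 135
  bin 5: 120 + 45 = 165
  bin 6: 115 + 50 = 165
  bin 7: 105 + 55 = 160
  bin 8: 100 + 35 = 135
  bin 9: 90 = 90
This matches the lower bound, so 9 is optimal.

9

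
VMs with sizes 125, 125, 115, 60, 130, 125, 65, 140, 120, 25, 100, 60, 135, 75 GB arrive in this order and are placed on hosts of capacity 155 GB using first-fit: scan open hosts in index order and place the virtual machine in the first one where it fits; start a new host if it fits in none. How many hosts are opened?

11

  125 → host 1 (new)  [load 125/155]
  125 → host 2 (new)  [load 125/155]
  115 → host 3 (new)  [load 115/155]
  60 → host 4 (new)  [load 60/155]
  130 → host 5 (new)  [load 130/155]
  125 → host 6 (new)  [load 125/155]
  65 → host 4  [load 125/155]
  140 → host 7 (new)  [load 140/155]
  120 → host 8 (new)  [load 120/155]
  25 → host 1  [load 150/155]
  100 → host 9 (new)  [load 100/155]
  60 → host 10 (new)  [load 60/155]
  135 → host 11 (new)  [load 135/155]
  75 → host 10  [load 135/155]
11 hosts opened.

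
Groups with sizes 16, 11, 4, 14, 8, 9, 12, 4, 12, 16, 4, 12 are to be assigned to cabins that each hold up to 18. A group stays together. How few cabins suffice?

8

Total = 16 + 16 + 14 + 12 + 12 + 12 + 11 + 9 + 8 + 4 + 4 + 4 = 122.
Lower bound: ⌈122/18⌉ = 7 cabins.
A packing using 8 cabins:
  cabin 1: 16 = 16
  cabin 2: 16 = 16
  cabin 3: 14 + 4 = 18
  cabin 4: 12 + 4 = 16
  cabin 5: 12 + 4 = 16
  cabin 6: 12 = 12
  cabin 7: 11 = 11
  cabin 8: 9 + 8 = 17
No arrangement into 7 cabins stays within capacity, so 8 is optimal.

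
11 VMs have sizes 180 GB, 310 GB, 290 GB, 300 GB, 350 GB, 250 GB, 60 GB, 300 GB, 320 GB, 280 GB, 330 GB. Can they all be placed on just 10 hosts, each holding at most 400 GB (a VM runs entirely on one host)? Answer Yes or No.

Yes

A valid assignment using 10 hosts:
  host 1: 350 = 350
  host 2: 330 + 60 = 390
  host 3: 320 = 320
  host 4: 310 = 310
  host 5: 300 = 300
  host 6: 300 = 300
  host 7: 290 = 290
  host 8: 280 = 280
  host 9: 250 = 250
  host 10: 180 = 180
Every load is within 400 GB, so 10 hosts suffice.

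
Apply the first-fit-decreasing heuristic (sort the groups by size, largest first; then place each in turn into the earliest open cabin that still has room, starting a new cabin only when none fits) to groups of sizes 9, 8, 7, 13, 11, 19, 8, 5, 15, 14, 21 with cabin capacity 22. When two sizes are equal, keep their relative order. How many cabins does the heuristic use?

Sorted descending: 21, 19, 15, 14, 13, 11, 9, 8, 8, 7, 5.
  21 → cabin 1 (new)  [load 21/22]
  19 → cabin 2 (new)  [load 19/22]
  15 → cabin 3 (new)  [load 15/22]
  14 → cabin 4 (new)  [load 14/22]
  13 → cabin 5 (new)  [load 13/22]
  11 → cabin 6 (new)  [load 11/22]
  9 → cabin 5  [load 22/22]
  8 → cabin 4  [load 22/22]
  8 → cabin 6  [load 19/22]
  7 → cabin 3  [load 22/22]
  5 → cabin 7 (new)  [load 5/22]
7 cabins opened.

7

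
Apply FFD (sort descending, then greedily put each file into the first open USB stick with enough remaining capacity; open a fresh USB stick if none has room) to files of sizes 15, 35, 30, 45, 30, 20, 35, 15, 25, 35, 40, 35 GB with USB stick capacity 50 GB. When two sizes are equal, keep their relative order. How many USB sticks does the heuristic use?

9

Sorted descending: 45, 40, 35, 35, 35, 35, 30, 30, 25, 20, 15, 15.
  45 → USB stick 1 (new)  [load 45/50]
  40 → USB stick 2 (new)  [load 40/50]
  35 → USB stick 3 (new)  [load 35/50]
  35 → USB stick 4 (new)  [load 35/50]
  35 → USB stick 5 (new)  [load 35/50]
  35 → USB stick 6 (new)  [load 35/50]
  30 → USB stick 7 (new)  [load 30/50]
  30 → USB stick 8 (new)  [load 30/50]
  25 → USB stick 9 (new)  [load 25/50]
  20 → USB stick 7  [load 50/50]
  15 → USB stick 3  [load 50/50]
  15 → USB stick 4  [load 50/50]
9 USB sticks opened.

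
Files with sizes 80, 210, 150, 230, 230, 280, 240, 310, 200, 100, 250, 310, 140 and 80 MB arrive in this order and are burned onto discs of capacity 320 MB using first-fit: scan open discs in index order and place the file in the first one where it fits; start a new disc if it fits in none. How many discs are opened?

  80 → disc 1 (new)  [load 80/320]
  210 → disc 1  [load 290/320]
  150 → disc 2 (new)  [load 150/320]
  230 → disc 3 (new)  [load 230/320]
  230 → disc 4 (new)  [load 230/320]
  280 → disc 5 (new)  [load 280/320]
  240 → disc 6 (new)  [load 240/320]
  310 → disc 7 (new)  [load 310/320]
  200 → disc 8 (new)  [load 200/320]
  100 → disc 2  [load 250/320]
  250 → disc 9 (new)  [load 250/320]
  310 → disc 10 (new)  [load 310/320]
  140 → disc 11 (new)  [load 140/320]
  80 → disc 3  [load 310/320]
11 discs opened.

11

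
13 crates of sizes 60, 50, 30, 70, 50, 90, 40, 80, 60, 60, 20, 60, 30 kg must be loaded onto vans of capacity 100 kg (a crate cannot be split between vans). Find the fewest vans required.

8

Total = 90 + 80 + 70 + 60 + 60 + 60 + 60 + 50 + 50 + 40 + 30 + 30 + 20 = 700 kg.
Lower bound: ⌈700/100⌉ = 7 vans.
A packing using 8 vans:
  van 1: 90 = 90
  van 2: 80 + 20 = 100
  van 3: 70 + 30 = 100
  van 4: 60 + 40 = 100
  van 5: 60 + 30 = 90
  van 6: 60 = 60
  van 7: 60 = 60
  van 8: 50 + 50 = 100
No arrangement into 7 vans stays within capacity, so 8 is optimal.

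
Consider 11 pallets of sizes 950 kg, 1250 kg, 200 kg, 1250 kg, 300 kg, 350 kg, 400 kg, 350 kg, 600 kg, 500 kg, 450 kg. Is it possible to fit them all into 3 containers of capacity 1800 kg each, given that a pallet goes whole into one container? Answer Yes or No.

No

Total = 6600 kg; ⌈6600/1800⌉ = 4.
At least 4 containers are required, but only 3 are allowed.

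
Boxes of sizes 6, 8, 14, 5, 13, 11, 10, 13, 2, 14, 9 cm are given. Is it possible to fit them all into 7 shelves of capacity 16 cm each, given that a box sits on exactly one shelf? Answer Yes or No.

Total = 105 cm; ⌈105/16⌉ = 7.
The bound of 7 does not rule out 7, but exhaustive search shows no assignment into 7 shelves of capacity 16 cm exists — the minimum is 8.

No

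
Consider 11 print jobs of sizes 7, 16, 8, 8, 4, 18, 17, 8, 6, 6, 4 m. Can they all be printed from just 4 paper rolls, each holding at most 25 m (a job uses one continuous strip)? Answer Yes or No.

Total = 102 m; ⌈102/25⌉ = 5.
At least 5 paper rolls are required, but only 4 are allowed.

No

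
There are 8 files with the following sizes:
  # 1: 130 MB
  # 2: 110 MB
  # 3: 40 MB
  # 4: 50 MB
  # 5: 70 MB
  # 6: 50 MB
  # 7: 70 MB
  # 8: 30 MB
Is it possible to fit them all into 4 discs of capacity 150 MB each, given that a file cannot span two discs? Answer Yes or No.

Yes

A valid assignment using 4 discs:
  disc 1: 130 = 130
  disc 2: 110 + 40 = 150
  disc 3: 70 + 70 = 140
  disc 4: 50 + 50 + 30 = 130
Every load is within 150 MB, so 4 discs suffice.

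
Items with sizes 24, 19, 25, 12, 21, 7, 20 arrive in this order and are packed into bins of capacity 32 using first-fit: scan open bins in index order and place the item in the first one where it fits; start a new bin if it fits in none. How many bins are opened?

5

  24 → bin 1 (new)  [load 24/32]
  19 → bin 2 (new)  [load 19/32]
  25 → bin 3 (new)  [load 25/32]
  12 → bin 2  [load 31/32]
  21 → bin 4 (new)  [load 21/32]
  7 → bin 1  [load 31/32]
  20 → bin 5 (new)  [load 20/32]
5 bins opened.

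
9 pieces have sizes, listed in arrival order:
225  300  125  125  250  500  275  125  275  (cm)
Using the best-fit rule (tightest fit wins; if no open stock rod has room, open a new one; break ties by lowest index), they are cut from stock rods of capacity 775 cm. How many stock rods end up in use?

  225 → stock rod 1 (new)  [load 225/775]
  300 → stock rod 1  [load 525/775]
  125 → stock rod 1  [load 650/775]
  125 → stock rod 1  [load 775/775]
  250 → stock rod 2 (new)  [load 250/775]
  500 → stock rod 2  [load 750/775]
  275 → stock rod 3 (new)  [load 275/775]
  125 → stock rod 3  [load 400/775]
  275 → stock rod 3  [load 675/775]
3 stock rods opened.

3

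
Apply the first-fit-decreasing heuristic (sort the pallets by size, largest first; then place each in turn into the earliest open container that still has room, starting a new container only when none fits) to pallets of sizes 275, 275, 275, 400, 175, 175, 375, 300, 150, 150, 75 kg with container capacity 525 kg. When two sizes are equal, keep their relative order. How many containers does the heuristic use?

Sorted descending: 400, 375, 300, 275, 275, 275, 175, 175, 150, 150, 75.
  400 → container 1 (new)  [load 400/525]
  375 → container 2 (new)  [load 375/525]
  300 → container 3 (new)  [load 300/525]
  275 → container 4 (new)  [load 275/525]
  275 → container 5 (new)  [load 275/525]
  275 → container 6 (new)  [load 275/525]
  175 → container 3  [load 475/525]
  175 → container 4  [load 450/525]
  150 → container 2  [load 525/525]
  150 → container 5  [load 425/525]
  75 → container 1  [load 475/525]
6 containers opened.

6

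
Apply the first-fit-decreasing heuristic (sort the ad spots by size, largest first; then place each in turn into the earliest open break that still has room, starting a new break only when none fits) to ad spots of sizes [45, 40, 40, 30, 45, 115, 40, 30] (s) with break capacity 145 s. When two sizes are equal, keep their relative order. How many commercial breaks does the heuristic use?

3

Sorted descending: 115, 45, 45, 40, 40, 40, 30, 30.
  115 → break 1 (new)  [load 115/145]
  45 → break 2 (new)  [load 45/145]
  45 → break 2  [load 90/145]
  40 → break 2  [load 130/145]
  40 → break 3 (new)  [load 40/145]
  40 → break 3  [load 80/145]
  30 → break 1  [load 145/145]
  30 → break 3  [load 110/145]
3 commercial breaks opened.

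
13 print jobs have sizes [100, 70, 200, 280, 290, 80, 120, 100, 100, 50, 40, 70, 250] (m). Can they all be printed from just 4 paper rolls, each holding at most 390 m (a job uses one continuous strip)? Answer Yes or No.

No

Total = 1750 m; ⌈1750/390⌉ = 5.
At least 5 paper rolls are required, but only 4 are allowed.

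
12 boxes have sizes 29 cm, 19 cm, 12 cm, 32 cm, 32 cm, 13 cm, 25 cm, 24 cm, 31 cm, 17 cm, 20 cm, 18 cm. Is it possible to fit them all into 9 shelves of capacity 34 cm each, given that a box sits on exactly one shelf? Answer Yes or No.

Total = 272 cm; ⌈272/34⌉ = 8.
9 boxes each exceed half the capacity and cannot share a shelf, forcing at least 9 shelves.
The bound of 9 does not rule out 9, but exhaustive search shows no assignment into 9 shelves of capacity 34 cm exists — the minimum is 10.

No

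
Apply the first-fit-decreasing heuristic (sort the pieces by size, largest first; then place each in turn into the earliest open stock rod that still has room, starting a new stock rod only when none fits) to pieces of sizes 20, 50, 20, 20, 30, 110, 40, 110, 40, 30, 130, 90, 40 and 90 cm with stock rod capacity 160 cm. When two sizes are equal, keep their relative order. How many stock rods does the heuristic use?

Sorted descending: 130, 110, 110, 90, 90, 50, 40, 40, 40, 30, 30, 20, 20, 20.
  130 → stock rod 1 (new)  [load 130/160]
  110 → stock rod 2 (new)  [load 110/160]
  110 → stock rod 3 (new)  [load 110/160]
  90 → stock rod 4 (new)  [load 90/160]
  90 → stock rod 5 (new)  [load 90/160]
  50 → stock rod 2  [load 160/160]
  40 → stock rod 3  [load 150/160]
  40 → stock rod 4  [load 130/160]
  40 → stock rod 5  [load 130/160]
  30 → stock rod 1  [load 160/160]
  30 → stock rod 4  [load 160/160]
  20 → stock rod 5  [load 150/160]
  20 → stock rod 6 (new)  [load 20/160]
  20 → stock rod 6  [load 40/160]
6 stock rods opened.

6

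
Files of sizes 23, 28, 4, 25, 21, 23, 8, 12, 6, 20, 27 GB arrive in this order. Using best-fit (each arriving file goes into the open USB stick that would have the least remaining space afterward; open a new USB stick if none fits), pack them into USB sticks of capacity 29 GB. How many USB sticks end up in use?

  23 → USB stick 1 (new)  [load 23/29]
  28 → USB stick 2 (new)  [load 28/29]
  4 → USB stick 1  [load 27/29]
  25 → USB stick 3 (new)  [load 25/29]
  21 → USB stick 4 (new)  [load 21/29]
  23 → USB stick 5 (new)  [load 23/29]
  8 → USB stick 4  [load 29/29]
  12 → USB stick 6 (new)  [load 12/29]
  6 → USB stick 5  [load 29/29]
  20 → USB stick 7 (new)  [load 20/29]
  27 → USB stick 8 (new)  [load 27/29]
8 USB sticks opened.

8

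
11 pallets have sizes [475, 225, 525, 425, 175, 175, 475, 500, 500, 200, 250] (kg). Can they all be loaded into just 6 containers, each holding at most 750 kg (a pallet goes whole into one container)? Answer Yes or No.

A valid assignment using 6 containers:
  container 1: 525 + 225 = 750
  container 2: 500 + 250 = 750
  container 3: 500 + 200 = 700
  container 4: 475 + 175 = 650
  container 5: 475 + 175 = 650
  container 6: 425 = 425
Every load is within 750 kg, so 6 containers suffice.

Yes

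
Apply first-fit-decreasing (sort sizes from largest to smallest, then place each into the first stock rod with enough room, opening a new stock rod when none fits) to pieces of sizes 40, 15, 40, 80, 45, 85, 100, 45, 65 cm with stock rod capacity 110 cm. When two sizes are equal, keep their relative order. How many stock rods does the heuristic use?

6

Sorted descending: 100, 85, 80, 65, 45, 45, 40, 40, 15.
  100 → stock rod 1 (new)  [load 100/110]
  85 → stock rod 2 (new)  [load 85/110]
  80 → stock rod 3 (new)  [load 80/110]
  65 → stock rod 4 (new)  [load 65/110]
  45 → stock rod 4  [load 110/110]
  45 → stock rod 5 (new)  [load 45/110]
  40 → stock rod 5  [load 85/110]
  40 → stock rod 6 (new)  [load 40/110]
  15 → stock rod 2  [load 100/110]
6 stock rods opened.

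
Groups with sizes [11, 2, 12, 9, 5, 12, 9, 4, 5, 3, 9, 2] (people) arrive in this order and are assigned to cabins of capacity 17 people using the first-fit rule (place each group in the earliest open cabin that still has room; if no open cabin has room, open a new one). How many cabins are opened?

6

  11 → cabin 1 (new)  [load 11/17]
  2 → cabin 1  [load 13/17]
  12 → cabin 2 (new)  [load 12/17]
  9 → cabin 3 (new)  [load 9/17]
  5 → cabin 2  [load 17/17]
  12 → cabin 4 (new)  [load 12/17]
  9 → cabin 5 (new)  [load 9/17]
  4 → cabin 1  [load 17/17]
  5 → cabin 3  [load 14/17]
  3 → cabin 3  [load 17/17]
  9 → cabin 6 (new)  [load 9/17]
  2 → cabin 4  [load 14/17]
6 cabins opened.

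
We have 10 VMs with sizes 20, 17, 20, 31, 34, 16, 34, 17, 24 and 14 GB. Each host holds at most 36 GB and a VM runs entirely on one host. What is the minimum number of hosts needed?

7

Total = 34 + 34 + 31 + 24 + 20 + 20 + 17 + 17 + 16 + 14 = 227 GB.
Lower bound: ⌈227/36⌉ = 7 hosts.
A packing using 7 hosts:
  host 1: 34 = 34
  host 2: 34 = 34
  host 3: 31 = 31
  host 4: 24 = 24
  host 5: 20 + 16 = 36
  host 6: 20 + 14 = 34
  host 7: 17 + 17 = 34
This matches the lower bound, so 7 is optimal.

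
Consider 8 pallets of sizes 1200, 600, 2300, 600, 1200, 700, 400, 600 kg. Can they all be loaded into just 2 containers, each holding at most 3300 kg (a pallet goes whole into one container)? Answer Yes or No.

Total = 7600 kg; ⌈7600/3300⌉ = 3.
At least 3 containers are required, but only 2 are allowed.

No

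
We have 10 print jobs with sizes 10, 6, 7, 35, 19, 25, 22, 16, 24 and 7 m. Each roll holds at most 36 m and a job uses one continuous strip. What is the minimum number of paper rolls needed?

Total = 35 + 25 + 24 + 22 + 19 + 16 + 10 + 7 + 7 + 6 = 171 m.
Lower bound: ⌈171/36⌉ = 5 paper rolls.
A packing using 5 paper rolls:
  roll 1: 35 = 35
  roll 2: 25 + 10 = 35
  roll 3: 24 + 7 = 31
  roll 4: 22 + 7 + 6 = 35
  roll 5: 19 + 16 = 35
This matches the lower bound, so 5 is optimal.

5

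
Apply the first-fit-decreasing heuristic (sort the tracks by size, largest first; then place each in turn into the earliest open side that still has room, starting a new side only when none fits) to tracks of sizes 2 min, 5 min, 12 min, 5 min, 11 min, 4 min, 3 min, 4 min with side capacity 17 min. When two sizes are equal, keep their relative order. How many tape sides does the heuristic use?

Sorted descending: 12, 11, 5, 5, 4, 4, 3, 2.
  12 → side 1 (new)  [load 12/17]
  11 → side 2 (new)  [load 11/17]
  5 → side 1  [load 17/17]
  5 → side 2  [load 16/17]
  4 → side 3 (new)  [load 4/17]
  4 → side 3  [load 8/17]
  3 → side 3  [load 11/17]
  2 → side 3  [load 13/17]
3 tape sides opened.

3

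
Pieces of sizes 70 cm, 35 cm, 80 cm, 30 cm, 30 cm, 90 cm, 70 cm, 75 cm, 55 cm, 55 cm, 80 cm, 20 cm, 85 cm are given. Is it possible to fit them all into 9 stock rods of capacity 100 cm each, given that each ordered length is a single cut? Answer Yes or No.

A valid assignment using 9 stock rods:
  stock rod 1: 90 = 90
  stock rod 2: 85 = 85
  stock rod 3: 80 + 20 = 100
  stock rod 4: 80 = 80
  stock rod 5: 75 = 75
  stock rod 6: 70 + 30 = 100
  stock rod 7: 70 + 30 = 100
  stock rod 8: 55 + 35 = 90
  stock rod 9: 55 = 55
Every load is within 100 cm, so 9 stock rods suffice.

Yes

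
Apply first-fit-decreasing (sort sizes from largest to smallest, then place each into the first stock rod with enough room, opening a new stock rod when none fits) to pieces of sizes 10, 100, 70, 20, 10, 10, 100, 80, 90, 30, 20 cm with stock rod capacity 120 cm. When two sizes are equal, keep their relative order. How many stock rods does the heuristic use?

5

Sorted descending: 100, 100, 90, 80, 70, 30, 20, 20, 10, 10, 10.
  100 → stock rod 1 (new)  [load 100/120]
  100 → stock rod 2 (new)  [load 100/120]
  90 → stock rod 3 (new)  [load 90/120]
  80 → stock rod 4 (new)  [load 80/120]
  70 → stock rod 5 (new)  [load 70/120]
  30 → stock rod 3  [load 120/120]
  20 → stock rod 1  [load 120/120]
  20 → stock rod 2  [load 120/120]
  10 → stock rod 4  [load 90/120]
  10 → stock rod 4  [load 100/120]
  10 → stock rod 4  [load 110/120]
5 stock rods opened.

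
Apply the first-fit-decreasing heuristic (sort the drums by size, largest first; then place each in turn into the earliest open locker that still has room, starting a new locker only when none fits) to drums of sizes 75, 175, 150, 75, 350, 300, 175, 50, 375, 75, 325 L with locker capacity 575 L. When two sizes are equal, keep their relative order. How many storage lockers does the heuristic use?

Sorted descending: 375, 350, 325, 300, 175, 175, 150, 75, 75, 75, 50.
  375 → locker 1 (new)  [load 375/575]
  350 → locker 2 (new)  [load 350/575]
  325 → locker 3 (new)  [load 325/575]
  300 → locker 4 (new)  [load 300/575]
  175 → locker 1  [load 550/575]
  175 → locker 2  [load 525/575]
  150 → locker 3  [load 475/575]
  75 → locker 3  [load 550/575]
  75 → locker 4  [load 375/575]
  75 → locker 4  [load 450/575]
  50 → locker 2  [load 575/575]
4 storage lockers opened.

4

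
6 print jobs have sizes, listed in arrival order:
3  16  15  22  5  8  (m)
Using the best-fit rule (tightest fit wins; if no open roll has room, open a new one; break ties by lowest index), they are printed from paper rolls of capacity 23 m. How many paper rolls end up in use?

  3 → roll 1 (new)  [load 3/23]
  16 → roll 1  [load 19/23]
  15 → roll 2 (new)  [load 15/23]
  22 → roll 3 (new)  [load 22/23]
  5 → roll 2  [load 20/23]
  8 → roll 4 (new)  [load 8/23]
4 paper rolls opened.

4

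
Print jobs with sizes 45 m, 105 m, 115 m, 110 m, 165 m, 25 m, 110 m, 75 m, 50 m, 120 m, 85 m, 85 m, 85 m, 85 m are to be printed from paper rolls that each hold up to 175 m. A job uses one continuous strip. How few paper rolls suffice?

Total = 165 + 120 + 115 + 110 + 110 + 105 + 85 + 85 + 85 + 85 + 75 + 50 + 45 + 25 = 1260 m.
Lower bound: ⌈1260/175⌉ = 8 paper rolls.
A packing using 9 paper rolls:
  roll 1: 165 = 165
  roll 2: 120 + 50 = 170
  roll 3: 115 + 45 = 160
  roll 4: 110 + 25 = 135
  roll 5: 110 = 110
  roll 6: 105 = 105
  roll 7: 85 + 85 = 170
  roll 8: 85 + 85 = 170
  roll 9: 75 = 75
No arrangement into 8 paper rolls stays within capacity, so 9 is optimal.

9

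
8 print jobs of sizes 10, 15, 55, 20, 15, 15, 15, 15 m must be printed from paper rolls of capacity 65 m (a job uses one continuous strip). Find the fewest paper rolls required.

3

Total = 55 + 20 + 15 + 15 + 15 + 15 + 15 + 10 = 160 m.
Lower bound: ⌈160/65⌉ = 3 paper rolls.
A packing using 3 paper rolls:
  roll 1: 55 + 10 = 65
  roll 2: 20 + 15 + 15 + 15 = 65
  roll 3: 15 + 15 = 30
This matches the lower bound, so 3 is optimal.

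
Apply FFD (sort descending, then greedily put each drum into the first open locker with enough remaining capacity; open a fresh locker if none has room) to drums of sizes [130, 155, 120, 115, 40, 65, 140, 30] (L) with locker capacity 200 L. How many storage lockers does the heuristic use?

5

Sorted descending: 155, 140, 130, 120, 115, 65, 40, 30.
  155 → locker 1 (new)  [load 155/200]
  140 → locker 2 (new)  [load 140/200]
  130 → locker 3 (new)  [load 130/200]
  120 → locker 4 (new)  [load 120/200]
  115 → locker 5 (new)  [load 115/200]
  65 → locker 3  [load 195/200]
  40 → locker 1  [load 195/200]
  30 → locker 2  [load 170/200]
5 storage lockers opened.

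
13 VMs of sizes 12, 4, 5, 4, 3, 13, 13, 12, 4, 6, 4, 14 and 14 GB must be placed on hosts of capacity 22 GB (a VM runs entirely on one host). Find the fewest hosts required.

Total = 14 + 14 + 13 + 13 + 12 + 12 + 6 + 5 + 4 + 4 + 4 + 4 + 3 = 108 GB.
Lower bound: ⌈108/22⌉ = 5 hosts.
Also, 6 VMs each exceed 11 GB, and no two of those can share a host, so at least 6 hosts are needed.
A packing using 6 hosts:
  host 1: 14 + 6 = 20
  host 2: 14 + 5 + 3 = 22
  host 3: 13 + 4 + 4 = 21
  host 4: 13 + 4 + 4 = 21
  host 5: 12 = 12
  host 6: 12 = 12
This matches the lower bound, so 6 is optimal.

6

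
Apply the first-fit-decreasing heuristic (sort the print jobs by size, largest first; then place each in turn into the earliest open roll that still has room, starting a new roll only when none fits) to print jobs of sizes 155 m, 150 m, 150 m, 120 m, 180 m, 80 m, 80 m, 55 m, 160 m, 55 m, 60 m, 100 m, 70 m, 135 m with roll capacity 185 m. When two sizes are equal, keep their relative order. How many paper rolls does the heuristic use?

Sorted descending: 180, 160, 155, 150, 150, 135, 120, 100, 80, 80, 70, 60, 55, 55.
  180 → roll 1 (new)  [load 180/185]
  160 → roll 2 (new)  [load 160/185]
  155 → roll 3 (new)  [load 155/185]
  150 → roll 4 (new)  [load 150/185]
  150 → roll 5 (new)  [load 150/185]
  135 → roll 6 (new)  [load 135/185]
  120 → roll 7 (new)  [load 120/185]
  100 → roll 8 (new)  [load 100/185]
  80 → roll 8  [load 180/185]
  80 → roll 9 (new)  [load 80/185]
  70 → roll 9  [load 150/185]
  60 → roll 7  [load 180/185]
  55 → roll 10 (new)  [load 55/185]
  55 → roll 10  [load 110/185]
10 paper rolls opened.

10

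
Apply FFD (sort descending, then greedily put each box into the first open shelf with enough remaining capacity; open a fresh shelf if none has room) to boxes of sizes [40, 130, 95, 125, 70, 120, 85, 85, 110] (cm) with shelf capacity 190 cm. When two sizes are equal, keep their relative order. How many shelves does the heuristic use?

6

Sorted descending: 130, 125, 120, 110, 95, 85, 85, 70, 40.
  130 → shelf 1 (new)  [load 130/190]
  125 → shelf 2 (new)  [load 125/190]
  120 → shelf 3 (new)  [load 120/190]
  110 → shelf 4 (new)  [load 110/190]
  95 → shelf 5 (new)  [load 95/190]
  85 → shelf 5  [load 180/190]
  85 → shelf 6 (new)  [load 85/190]
  70 → shelf 3  [load 190/190]
  40 → shelf 1  [load 170/190]
6 shelves opened.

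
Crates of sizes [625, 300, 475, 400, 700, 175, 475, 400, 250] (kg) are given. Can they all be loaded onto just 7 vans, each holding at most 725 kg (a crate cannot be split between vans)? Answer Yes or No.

Yes

A valid assignment using 6 vans:
  van 1: 700 = 700
  van 2: 625 = 625
  van 3: 475 + 250 = 725
  van 4: 475 + 175 = 650
  van 5: 400 + 300 = 700
  van 6: 400 = 400
That uses only 6 ≤ 7, so 7 vans are enough.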